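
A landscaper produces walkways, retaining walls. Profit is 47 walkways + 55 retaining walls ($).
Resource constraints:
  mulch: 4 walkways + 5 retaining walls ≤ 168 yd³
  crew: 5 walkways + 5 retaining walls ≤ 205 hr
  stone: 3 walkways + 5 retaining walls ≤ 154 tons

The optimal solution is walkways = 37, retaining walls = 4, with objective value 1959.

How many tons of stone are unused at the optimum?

stone used = 3·37 + 5·4 = 131; slack = 154 − 131 = 23.

23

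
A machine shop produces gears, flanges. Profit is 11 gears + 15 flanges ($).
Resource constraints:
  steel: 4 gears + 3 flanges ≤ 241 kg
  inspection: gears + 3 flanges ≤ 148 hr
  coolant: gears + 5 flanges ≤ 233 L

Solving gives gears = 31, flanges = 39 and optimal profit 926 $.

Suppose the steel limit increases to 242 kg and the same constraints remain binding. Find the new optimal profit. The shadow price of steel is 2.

Δb = 1, so new z* = 926 + (2)·(1) = 926 + 2 = 928.

928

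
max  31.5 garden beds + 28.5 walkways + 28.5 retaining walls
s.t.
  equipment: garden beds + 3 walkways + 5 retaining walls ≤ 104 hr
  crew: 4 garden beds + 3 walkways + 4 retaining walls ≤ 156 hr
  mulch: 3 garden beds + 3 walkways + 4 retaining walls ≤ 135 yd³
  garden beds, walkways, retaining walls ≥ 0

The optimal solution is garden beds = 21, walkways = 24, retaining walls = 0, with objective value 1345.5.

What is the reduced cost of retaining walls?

-9.5

Check each constraint at x*: equipment 93/104 (slack 11); crew 156/156 (tight); mulch 135/135 (tight).
By complementary slackness, y = 0 for the non-binding constraint.
From A_Bᵀ y = c: 4·y_crew + 3·y_mulch = 31.5; 3·y_crew + 3·y_mulch = 28.5.
Solving: y_crew = 3, y_mulch = 6.5.
Reduced cost of retaining walls: c₃ − yᵀa₃ = 28.5 − (3·4 + 6.5·4) = 28.5 − 38 = -9.5.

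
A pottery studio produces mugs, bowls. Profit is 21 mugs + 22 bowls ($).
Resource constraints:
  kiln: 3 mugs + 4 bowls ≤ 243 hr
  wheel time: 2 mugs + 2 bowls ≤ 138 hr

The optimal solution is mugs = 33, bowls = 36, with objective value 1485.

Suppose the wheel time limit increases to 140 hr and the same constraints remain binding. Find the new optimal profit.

Check each constraint at x*: kiln 243/243 (tight); wheel time 138/138 (tight).
The binding rows give the dual system: 3·y_kiln + 2·y_wheel time = 21 and 4·y_kiln + 2·y_wheel time = 22.
→ y_kiln = 1 and y_wheel time = 9.
Δz = y_wheel time·Δb = 9 × (2) = 18, so new z* = 1485 + 18 = 1503.

1503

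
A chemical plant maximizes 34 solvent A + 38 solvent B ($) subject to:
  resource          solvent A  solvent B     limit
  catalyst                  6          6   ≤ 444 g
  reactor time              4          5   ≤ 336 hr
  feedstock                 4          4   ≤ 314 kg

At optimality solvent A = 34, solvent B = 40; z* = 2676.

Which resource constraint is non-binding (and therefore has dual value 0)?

feedstock

catalyst: 444/444 (binding)
reactor time: 336/336 (binding)
feedstock: 296/314 (slack 18)
By complementary slackness, a constraint with positive slack has shadow price 0 → feedstock.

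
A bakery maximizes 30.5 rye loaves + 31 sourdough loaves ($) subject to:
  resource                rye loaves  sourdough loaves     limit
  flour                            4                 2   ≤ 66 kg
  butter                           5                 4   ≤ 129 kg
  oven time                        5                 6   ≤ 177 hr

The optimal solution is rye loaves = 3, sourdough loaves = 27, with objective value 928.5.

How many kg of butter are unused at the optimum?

6

butter used = 5·3 + 4·27 = 123; slack = 129 − 123 = 6.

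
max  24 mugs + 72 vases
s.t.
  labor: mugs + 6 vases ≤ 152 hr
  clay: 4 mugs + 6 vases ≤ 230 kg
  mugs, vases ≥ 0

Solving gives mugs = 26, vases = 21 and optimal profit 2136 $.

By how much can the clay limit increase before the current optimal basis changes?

378

Binding constraints: labor, clay. The basis is B = [[1,6],[4,6]] with det -18.
Per unit increase in clay, x* moves by d = (0.3333, -0.0556).
The basis stays optimal until vases reaches 0; allowable increase = 378 kg.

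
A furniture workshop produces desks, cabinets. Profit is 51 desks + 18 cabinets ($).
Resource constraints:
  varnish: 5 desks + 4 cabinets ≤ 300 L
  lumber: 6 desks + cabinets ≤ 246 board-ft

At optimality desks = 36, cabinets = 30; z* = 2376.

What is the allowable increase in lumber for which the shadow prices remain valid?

Binding constraints: varnish, lumber. The basis is B = [[5,4],[6,1]] with det -19.
Per unit increase in lumber, x* moves by d = (0.2105, -0.2632).
The basis stays optimal until cabinets reaches 0; allowable increase = 114 board-ft.

114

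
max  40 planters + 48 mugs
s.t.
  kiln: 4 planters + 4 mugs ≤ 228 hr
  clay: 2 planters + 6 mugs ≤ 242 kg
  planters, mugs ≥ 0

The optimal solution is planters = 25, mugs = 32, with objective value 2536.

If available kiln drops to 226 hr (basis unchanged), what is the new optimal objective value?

2518

At the optimum: kiln uses 228 of 228 (binding); clay uses 242 of 242 (binding).
The binding rows give the dual system: 4·y_kiln + 2·y_clay = 40 and 4·y_kiln + 6·y_clay = 48.
→ y_kiln = 9 and y_clay = 2.
Δz = y_kiln·Δb = 9 × (-2) = -18, so new z* = 2536 − 18 = 2518.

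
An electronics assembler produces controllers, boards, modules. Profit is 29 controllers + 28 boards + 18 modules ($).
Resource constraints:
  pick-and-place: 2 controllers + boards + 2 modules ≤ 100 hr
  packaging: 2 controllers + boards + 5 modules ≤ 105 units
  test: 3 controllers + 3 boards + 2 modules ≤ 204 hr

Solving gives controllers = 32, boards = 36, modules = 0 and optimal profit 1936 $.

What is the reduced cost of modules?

-2

Binding: pick-and-place and test. Non-binding: packaging (5 unused).
Slack constraints have shadow price 0 (complementary slackness).
From A_Bᵀ y = c: 2·y_pick-and-place + 3·y_test = 29; 1·y_pick-and-place + 3·y_test = 28.
This yields shadow prices y_pick-and-place = 1, y_test = 9.
Reduced cost of modules: c₃ − yᵀa₃ = 18 − (1·2 + 9·2) = 18 − 20 = -2.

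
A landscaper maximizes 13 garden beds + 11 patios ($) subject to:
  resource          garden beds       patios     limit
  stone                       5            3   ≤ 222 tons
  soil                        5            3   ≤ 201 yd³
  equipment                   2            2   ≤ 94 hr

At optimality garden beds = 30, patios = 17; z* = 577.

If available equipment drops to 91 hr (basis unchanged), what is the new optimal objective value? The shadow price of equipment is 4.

Δb = -3, so new z* = 577 + (4)·(-3) = 577 − 12 = 565.

565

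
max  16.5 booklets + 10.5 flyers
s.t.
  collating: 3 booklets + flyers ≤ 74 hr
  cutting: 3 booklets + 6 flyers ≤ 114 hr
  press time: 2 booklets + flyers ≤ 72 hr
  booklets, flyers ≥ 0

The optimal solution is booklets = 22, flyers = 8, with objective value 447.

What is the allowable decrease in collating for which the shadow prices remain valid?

55

Binding constraints: collating, cutting. The basis is B = [[3,1],[3,6]] with det 15.
Per unit decrease in collating, x* moves by d = (-0.4, 0.2).
The basis stays optimal until booklets reaches 0; allowable decrease = 55 hr.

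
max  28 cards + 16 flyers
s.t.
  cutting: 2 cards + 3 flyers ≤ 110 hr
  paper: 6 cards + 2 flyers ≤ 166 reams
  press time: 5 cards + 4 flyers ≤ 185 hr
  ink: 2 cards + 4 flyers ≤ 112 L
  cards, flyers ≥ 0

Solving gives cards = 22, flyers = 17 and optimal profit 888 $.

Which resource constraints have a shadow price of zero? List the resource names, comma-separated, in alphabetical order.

cutting, press time

cutting: 95/110 (slack 15)
paper: 166/166 (binding)
press time: 178/185 (slack 7)
ink: 112/112 (binding)
By complementary slackness, a constraint with positive slack has shadow price 0 → cutting, press time.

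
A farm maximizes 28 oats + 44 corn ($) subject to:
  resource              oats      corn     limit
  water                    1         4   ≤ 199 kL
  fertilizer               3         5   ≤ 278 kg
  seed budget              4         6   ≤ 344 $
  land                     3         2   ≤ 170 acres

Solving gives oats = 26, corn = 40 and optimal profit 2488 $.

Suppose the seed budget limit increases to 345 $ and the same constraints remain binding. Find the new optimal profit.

Check each constraint at x*: water 186/199 (slack 13); fertilizer 278/278 (tight); seed budget 344/344 (tight); land 158/170 (slack 12).
Slack constraints have shadow price 0 (complementary slackness).
From A_Bᵀ y = c: 3·y_fertilizer + 4·y_seed budget = 28; 5·y_fertilizer + 6·y_seed budget = 44.
→ y_fertilizer = 4 and y_seed budget = 4.
Δz = y_seed budget·Δb = 4 × (1) = 4, so new z* = 2488 + 4 = 2492.

2492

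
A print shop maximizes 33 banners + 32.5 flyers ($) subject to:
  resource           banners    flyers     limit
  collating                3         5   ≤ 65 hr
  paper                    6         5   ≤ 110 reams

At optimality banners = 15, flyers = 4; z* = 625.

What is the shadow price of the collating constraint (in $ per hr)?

At the optimum: collating uses 65 of 65 (binding); paper uses 110 of 110 (binding).
From A_Bᵀ y = c: 3·y_collating + 6·y_paper = 33; 5·y_collating + 5·y_paper = 32.5.
This yields shadow prices y_collating = 2, y_paper = 4.5.
Shadow price of collating = 2.

2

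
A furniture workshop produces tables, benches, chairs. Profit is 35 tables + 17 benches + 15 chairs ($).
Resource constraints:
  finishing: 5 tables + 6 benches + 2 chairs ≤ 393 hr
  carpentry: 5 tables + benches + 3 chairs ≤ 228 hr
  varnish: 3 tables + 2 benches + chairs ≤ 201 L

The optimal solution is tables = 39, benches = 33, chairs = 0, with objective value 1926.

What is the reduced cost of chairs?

Binding: finishing and carpentry. Non-binding: varnish (18 unused).
Since varnish is not tight, its dual is 0.
From A_Bᵀ y = c: 5·y_finishing + 5·y_carpentry = 35; 6·y_finishing + 1·y_carpentry = 17.
→ y_finishing = 2 and y_carpentry = 5.
Reduced cost of chairs: c₃ − yᵀa₃ = 15 − (2·2 + 5·3) = 15 − 19 = -4.

-4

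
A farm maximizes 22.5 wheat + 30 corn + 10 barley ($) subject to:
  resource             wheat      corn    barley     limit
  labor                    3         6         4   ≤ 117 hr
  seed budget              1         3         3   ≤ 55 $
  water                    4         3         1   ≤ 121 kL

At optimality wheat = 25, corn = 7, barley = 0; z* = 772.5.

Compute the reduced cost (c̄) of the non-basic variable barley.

-7

Check each constraint at x*: labor 117/117 (tight); seed budget 46/55 (slack 9); water 121/121 (tight).
Since seed budget is not tight, its dual is 0.
From A_Bᵀ y = c: 3·y_labor + 4·y_water = 22.5; 6·y_labor + 3·y_water = 30.
Solving: y_labor = 3.5, y_water = 3.
Reduced cost of barley: c₃ − yᵀa₃ = 10 − (3.5·4 + 3·1) = 10 − 17 = -7.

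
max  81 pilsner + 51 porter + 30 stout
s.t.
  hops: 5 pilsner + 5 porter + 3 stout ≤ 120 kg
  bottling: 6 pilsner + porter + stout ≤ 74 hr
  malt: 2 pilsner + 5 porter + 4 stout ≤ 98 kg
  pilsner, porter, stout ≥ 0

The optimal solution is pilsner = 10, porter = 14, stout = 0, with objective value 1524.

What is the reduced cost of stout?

Binding: hops and bottling. Non-binding: malt (8 unused).
Since malt is not tight, its dual is 0.
From A_Bᵀ y = c: 5·y_hops + 6·y_bottling = 81; 5·y_hops + 1·y_bottling = 51.
This yields shadow prices y_hops = 9, y_bottling = 6.
Reduced cost of stout: c₃ − yᵀa₃ = 30 − (9·3 + 6·1) = 30 − 33 = -3.

-3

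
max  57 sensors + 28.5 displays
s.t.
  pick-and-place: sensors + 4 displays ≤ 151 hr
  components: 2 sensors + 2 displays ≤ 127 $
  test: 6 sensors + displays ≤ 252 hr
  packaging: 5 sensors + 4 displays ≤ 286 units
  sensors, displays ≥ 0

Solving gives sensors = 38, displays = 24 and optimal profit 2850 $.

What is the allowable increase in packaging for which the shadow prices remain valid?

Binding constraints: test, packaging. The basis is B = [[6,1],[5,4]] with det 19.
Per unit increase in packaging, x* moves by d = (-0.0526, 0.3158).
The basis stays optimal until components becomes binding; allowable increase = 5.7 units.

5.7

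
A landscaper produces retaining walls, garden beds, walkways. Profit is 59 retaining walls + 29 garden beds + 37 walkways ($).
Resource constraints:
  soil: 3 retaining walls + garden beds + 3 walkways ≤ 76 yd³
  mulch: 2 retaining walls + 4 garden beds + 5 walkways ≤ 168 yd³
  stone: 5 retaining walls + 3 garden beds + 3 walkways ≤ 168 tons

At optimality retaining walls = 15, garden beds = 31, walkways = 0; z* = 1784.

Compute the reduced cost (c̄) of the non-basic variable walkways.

-8

Binding: soil and stone. Non-binding: mulch (14 unused).
Since mulch is not tight, its dual is 0.
The binding rows give the dual system: 3·y_soil + 5·y_stone = 59 and 1·y_soil + 3·y_stone = 29.
This yields shadow prices y_soil = 8, y_stone = 7.
Reduced cost of walkways: c₃ − yᵀa₃ = 37 − (8·3 + 7·3) = 37 − 45 = -8.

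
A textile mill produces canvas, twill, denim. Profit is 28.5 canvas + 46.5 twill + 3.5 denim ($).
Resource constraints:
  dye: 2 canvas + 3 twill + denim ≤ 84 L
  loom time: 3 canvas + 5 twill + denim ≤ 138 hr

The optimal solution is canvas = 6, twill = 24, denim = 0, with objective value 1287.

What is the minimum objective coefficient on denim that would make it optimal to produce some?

At the optimum: dye uses 84 of 84 (binding); loom time uses 138 of 138 (binding).
From A_Bᵀ y = c: 2·y_dye + 3·y_loom time = 28.5; 3·y_dye + 5·y_loom time = 46.5.
This yields shadow prices y_dye = 3, y_loom time = 7.5.
denim enters the basis when its profit ≥ yᵀa₃ = 3·1 + 7.5·1 = 10.5.

10.5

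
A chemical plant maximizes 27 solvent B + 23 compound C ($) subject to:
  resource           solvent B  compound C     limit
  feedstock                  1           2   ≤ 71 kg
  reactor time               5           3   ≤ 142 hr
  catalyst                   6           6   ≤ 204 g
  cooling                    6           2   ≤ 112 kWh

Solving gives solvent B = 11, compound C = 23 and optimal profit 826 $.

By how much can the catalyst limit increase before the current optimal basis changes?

Binding constraints: catalyst, cooling. The basis is B = [[6,6],[6,2]] with det -24.
Per unit increase in catalyst, x* moves by d = (-0.0833, 0.25).
The basis stays optimal until feedstock becomes binding; allowable increase = 33.6 g.

33.6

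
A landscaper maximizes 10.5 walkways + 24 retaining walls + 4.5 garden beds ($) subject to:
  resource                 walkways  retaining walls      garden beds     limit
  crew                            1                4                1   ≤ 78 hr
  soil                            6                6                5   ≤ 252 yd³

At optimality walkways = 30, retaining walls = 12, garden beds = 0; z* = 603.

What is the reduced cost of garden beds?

-5

Check each constraint at x*: crew 78/78 (tight); soil 252/252 (tight).
Dual feasibility on the basic columns requires 1·y_crew + 6·y_soil = 10.5, 4·y_crew + 6·y_soil = 24.
This yields shadow prices y_crew = 4.5, y_soil = 1.
Reduced cost of garden beds: c₃ − yᵀa₃ = 4.5 − (4.5·1 + 1·5) = 4.5 − 9.5 = -5.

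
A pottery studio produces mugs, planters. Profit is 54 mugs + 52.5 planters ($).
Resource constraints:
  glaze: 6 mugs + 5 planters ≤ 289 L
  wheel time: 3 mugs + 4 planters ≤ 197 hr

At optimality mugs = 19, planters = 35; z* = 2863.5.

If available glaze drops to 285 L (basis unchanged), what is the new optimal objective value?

2837.5

Both glaze and wheel time are binding at x*.
The binding rows give the dual system: 6·y_glaze + 3·y_wheel time = 54 and 5·y_glaze + 4·y_wheel time = 52.5.
→ y_glaze = 6.5 and y_wheel time = 5.
Δz = y_glaze·Δb = 6.5 × (-4) = -26, so new z* = 2863.5 − 26 = 2837.5.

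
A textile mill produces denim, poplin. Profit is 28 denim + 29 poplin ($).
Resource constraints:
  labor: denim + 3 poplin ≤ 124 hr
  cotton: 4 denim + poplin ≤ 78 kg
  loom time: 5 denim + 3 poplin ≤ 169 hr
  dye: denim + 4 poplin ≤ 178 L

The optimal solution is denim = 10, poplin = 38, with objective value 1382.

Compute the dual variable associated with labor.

8

At the optimum: labor uses 124 of 124 (binding); cotton uses 78 of 78 (binding); loom time uses 164 of 169 (slack = 5); dye uses 162 of 178 (slack = 16).
Since loom time, dye are not tight, their duals are 0.
From A_Bᵀ y = c: 1·y_labor + 4·y_cotton = 28; 3·y_labor + 1·y_cotton = 29.
Solving: y_labor = 8, y_cotton = 5.
Shadow price of labor = 8.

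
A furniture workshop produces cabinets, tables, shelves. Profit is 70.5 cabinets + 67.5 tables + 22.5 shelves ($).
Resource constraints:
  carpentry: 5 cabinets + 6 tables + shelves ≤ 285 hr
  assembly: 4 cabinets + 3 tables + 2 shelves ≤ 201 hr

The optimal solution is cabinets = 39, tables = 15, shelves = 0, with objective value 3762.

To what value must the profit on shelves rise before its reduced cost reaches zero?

Both carpentry and assembly are binding at x*.
Dual feasibility on the basic columns requires 5·y_carpentry + 4·y_assembly = 70.5, 6·y_carpentry + 3·y_assembly = 67.5.
→ y_carpentry = 6.5 and y_assembly = 9.5.
shelves enters the basis when its profit ≥ yᵀa₃ = 6.5·1 + 9.5·2 = 25.5.

25.5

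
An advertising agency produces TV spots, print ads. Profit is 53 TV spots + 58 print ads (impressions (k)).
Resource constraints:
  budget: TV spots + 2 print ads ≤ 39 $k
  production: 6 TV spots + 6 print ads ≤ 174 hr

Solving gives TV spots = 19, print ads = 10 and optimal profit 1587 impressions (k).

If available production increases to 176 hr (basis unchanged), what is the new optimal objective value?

1603

At the optimum: budget uses 39 of 39 (binding); production uses 174 of 174 (binding).
From A_Bᵀ y = c: 1·y_budget + 6·y_production = 53; 2·y_budget + 6·y_production = 58.
Solving: y_budget = 5, y_production = 8.
Δz = y_production·Δb = 8 × (2) = 16, so new z* = 1587 + 16 = 1603.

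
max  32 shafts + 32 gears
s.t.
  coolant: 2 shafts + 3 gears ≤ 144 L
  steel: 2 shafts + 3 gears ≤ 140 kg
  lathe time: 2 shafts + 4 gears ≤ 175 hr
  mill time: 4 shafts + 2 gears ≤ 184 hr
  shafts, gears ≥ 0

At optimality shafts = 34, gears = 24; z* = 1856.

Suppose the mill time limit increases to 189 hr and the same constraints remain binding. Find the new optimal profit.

At the optimum: coolant uses 140 of 144 (slack = 4); steel uses 140 of 140 (binding); lathe time uses 164 of 175 (slack = 11); mill time uses 184 of 184 (binding).
Since coolant, lathe time are not tight, their duals are 0.
Dual feasibility on the basic columns requires 2·y_steel + 4·y_mill time = 32, 3·y_steel + 2·y_mill time = 32.
This yields shadow prices y_steel = 8, y_mill time = 4.
Δz = y_mill time·Δb = 4 × (5) = 20, so new z* = 1856 + 20 = 1876.

1876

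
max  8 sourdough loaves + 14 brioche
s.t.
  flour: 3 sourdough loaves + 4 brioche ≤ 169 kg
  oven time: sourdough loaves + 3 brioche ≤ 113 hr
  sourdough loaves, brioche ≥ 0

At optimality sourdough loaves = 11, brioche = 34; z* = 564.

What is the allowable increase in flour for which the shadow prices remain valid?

170

Binding constraints: flour, oven time. The basis is B = [[3,4],[1,3]] with det 5.
Per unit increase in flour, x* moves by d = (0.6, -0.2).
The basis stays optimal until brioche reaches 0; allowable increase = 170 kg.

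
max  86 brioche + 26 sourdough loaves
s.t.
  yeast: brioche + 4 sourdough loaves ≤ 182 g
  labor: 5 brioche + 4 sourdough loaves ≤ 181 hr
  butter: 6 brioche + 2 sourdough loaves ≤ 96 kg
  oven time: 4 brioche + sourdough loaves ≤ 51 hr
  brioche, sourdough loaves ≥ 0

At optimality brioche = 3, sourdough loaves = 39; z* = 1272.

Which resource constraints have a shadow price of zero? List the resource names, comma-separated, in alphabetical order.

yeast: 159/182 (slack 23)
labor: 171/181 (slack 10)
butter: 96/96 (binding)
oven time: 51/51 (binding)
By complementary slackness, a constraint with positive slack has shadow price 0 → labor, yeast.

labor, yeast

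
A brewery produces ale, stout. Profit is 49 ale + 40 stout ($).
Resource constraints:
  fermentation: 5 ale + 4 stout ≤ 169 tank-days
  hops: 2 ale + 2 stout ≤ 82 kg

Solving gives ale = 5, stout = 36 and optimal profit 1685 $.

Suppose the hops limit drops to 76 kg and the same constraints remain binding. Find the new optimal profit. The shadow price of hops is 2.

Δb = -6, so new z* = 1685 + (2)·(-6) = 1685 − 12 = 1673.

1673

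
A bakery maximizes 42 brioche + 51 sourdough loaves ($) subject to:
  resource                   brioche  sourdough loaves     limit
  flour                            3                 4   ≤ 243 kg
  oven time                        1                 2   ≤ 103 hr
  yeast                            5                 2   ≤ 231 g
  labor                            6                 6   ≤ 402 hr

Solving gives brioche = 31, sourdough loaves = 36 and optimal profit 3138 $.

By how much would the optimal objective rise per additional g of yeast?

Binding: oven time and labor. Non-binding: flour (6 unused), yeast (4 unused).
By complementary slackness, y = 0 for the non-binding constraints.
From A_Bᵀ y = c: 1·y_oven time + 6·y_labor = 42; 2·y_oven time + 6·y_labor = 51.
Solving: y_oven time = 9, y_labor = 5.5.
Shadow price of yeast = 0.

0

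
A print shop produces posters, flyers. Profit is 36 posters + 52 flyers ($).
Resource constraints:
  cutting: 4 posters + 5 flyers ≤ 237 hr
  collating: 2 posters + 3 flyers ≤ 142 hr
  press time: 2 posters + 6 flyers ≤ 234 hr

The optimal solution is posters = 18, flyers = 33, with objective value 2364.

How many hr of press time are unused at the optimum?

0

press time used = 2·18 + 6·33 = 234; slack = 234 − 234 = 0.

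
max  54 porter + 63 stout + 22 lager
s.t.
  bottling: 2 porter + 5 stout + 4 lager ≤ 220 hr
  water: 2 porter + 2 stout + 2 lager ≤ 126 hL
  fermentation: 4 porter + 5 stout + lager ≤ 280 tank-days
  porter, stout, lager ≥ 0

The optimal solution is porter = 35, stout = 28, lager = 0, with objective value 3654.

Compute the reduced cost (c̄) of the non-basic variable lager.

-5

Binding: water and fermentation. Non-binding: bottling (10 unused).
By complementary slackness, y = 0 for the non-binding constraint.
The binding rows give the dual system: 2·y_water + 4·y_fermentation = 54 and 2·y_water + 5·y_fermentation = 63.
→ y_water = 9 and y_fermentation = 9.
Reduced cost of lager: c₃ − yᵀa₃ = 22 − (9·2 + 9·1) = 22 − 27 = -5.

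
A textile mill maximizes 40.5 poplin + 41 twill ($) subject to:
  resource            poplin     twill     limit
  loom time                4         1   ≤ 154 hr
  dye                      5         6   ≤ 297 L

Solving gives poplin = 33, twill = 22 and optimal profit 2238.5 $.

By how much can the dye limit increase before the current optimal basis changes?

627

Binding constraints: loom time, dye. The basis is B = [[4,1],[5,6]] with det 19.
Per unit increase in dye, x* moves by d = (-0.0526, 0.2105).
The basis stays optimal until poplin reaches 0; allowable increase = 627 L.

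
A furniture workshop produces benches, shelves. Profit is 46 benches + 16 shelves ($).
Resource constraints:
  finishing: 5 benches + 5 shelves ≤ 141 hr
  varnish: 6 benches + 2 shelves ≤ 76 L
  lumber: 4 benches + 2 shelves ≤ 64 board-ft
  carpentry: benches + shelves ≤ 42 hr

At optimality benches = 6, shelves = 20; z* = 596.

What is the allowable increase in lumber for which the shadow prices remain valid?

2.2

Binding constraints: varnish, lumber. The basis is B = [[6,2],[4,2]] with det 4.
Per unit increase in lumber, x* moves by d = (-0.5, 1.5).
The basis stays optimal until finishing becomes binding; allowable increase = 2.2 board-ft.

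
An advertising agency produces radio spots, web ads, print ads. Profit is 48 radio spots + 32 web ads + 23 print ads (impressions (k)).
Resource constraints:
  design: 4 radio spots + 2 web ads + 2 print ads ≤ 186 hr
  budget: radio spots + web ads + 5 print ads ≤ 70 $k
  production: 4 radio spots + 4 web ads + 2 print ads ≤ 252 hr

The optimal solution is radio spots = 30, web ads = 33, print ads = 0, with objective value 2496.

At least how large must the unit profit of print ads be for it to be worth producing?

24

At the optimum: design uses 186 of 186 (binding); budget uses 63 of 70 (slack = 7); production uses 252 of 252 (binding).
Slack constraints have shadow price 0 (complementary slackness).
The binding rows give the dual system: 4·y_design + 4·y_production = 48 and 2·y_design + 4·y_production = 32.
Solving: y_design = 8, y_production = 4.
print ads enters the basis when its profit ≥ yᵀa₃ = 8·2 + 4·2 = 24.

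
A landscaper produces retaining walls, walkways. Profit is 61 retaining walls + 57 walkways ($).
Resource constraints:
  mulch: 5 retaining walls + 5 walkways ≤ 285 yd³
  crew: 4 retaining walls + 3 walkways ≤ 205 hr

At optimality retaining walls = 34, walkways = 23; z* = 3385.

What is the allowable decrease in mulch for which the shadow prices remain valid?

Binding constraints: mulch, crew. The basis is B = [[5,5],[4,3]] with det -5.
Per unit decrease in mulch, x* moves by d = (0.6, -0.8).
The basis stays optimal until walkways reaches 0; allowable decrease = 28.75 yd³.

28.75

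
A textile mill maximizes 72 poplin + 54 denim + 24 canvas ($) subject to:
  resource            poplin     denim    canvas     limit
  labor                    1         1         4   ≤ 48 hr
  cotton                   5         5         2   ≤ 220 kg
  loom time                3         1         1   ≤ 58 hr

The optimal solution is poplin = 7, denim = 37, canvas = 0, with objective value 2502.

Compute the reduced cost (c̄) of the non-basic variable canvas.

Binding: cotton and loom time. Non-binding: labor (4 unused).
By complementary slackness, y = 0 for the non-binding constraint.
Dual feasibility on the basic columns requires 5·y_cotton + 3·y_loom time = 72, 5·y_cotton + 1·y_loom time = 54.
This yields shadow prices y_cotton = 9, y_loom time = 9.
Reduced cost of canvas: c₃ − yᵀa₃ = 24 − (9·2 + 9·1) = 24 − 27 = -3.

-3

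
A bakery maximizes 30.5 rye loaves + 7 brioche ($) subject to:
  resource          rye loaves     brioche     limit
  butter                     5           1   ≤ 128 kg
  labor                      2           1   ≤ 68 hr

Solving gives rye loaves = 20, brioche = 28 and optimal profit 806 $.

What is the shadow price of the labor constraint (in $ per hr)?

1.5

At the optimum: butter uses 128 of 128 (binding); labor uses 68 of 68 (binding).
Dual feasibility on the basic columns requires 5·y_butter + 2·y_labor = 30.5, 1·y_butter + 1·y_labor = 7.
Solving: y_butter = 5.5, y_labor = 1.5.
Shadow price of labor = 1.5.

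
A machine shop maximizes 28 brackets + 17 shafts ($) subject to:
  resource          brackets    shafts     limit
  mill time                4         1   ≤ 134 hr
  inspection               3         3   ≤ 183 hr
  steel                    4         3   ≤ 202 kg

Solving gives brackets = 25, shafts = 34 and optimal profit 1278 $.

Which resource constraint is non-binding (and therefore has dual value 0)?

inspection

mill time: 134/134 (binding)
inspection: 177/183 (slack 6)
steel: 202/202 (binding)
By complementary slackness, a constraint with positive slack has shadow price 0 → inspection.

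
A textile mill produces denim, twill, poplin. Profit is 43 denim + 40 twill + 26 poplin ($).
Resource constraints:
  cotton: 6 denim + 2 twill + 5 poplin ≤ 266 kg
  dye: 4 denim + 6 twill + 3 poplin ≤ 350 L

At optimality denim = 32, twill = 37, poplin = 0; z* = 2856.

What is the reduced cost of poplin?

-8

At the optimum: cotton uses 266 of 266 (binding); dye uses 350 of 350 (binding).
From A_Bᵀ y = c: 6·y_cotton + 4·y_dye = 43; 2·y_cotton + 6·y_dye = 40.
This yields shadow prices y_cotton = 3.5, y_dye = 5.5.
Reduced cost of poplin: c₃ − yᵀa₃ = 26 − (3.5·5 + 5.5·3) = 26 − 34 = -8.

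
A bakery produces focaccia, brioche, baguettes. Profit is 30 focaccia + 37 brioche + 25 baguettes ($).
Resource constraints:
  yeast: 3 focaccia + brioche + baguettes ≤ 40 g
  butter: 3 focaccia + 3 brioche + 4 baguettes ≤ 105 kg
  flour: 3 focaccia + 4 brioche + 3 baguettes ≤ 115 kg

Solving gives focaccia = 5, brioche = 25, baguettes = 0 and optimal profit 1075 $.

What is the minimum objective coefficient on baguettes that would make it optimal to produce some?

28

Binding: yeast and flour. Non-binding: butter (15 unused).
Since butter is not tight, its dual is 0.
The binding rows give the dual system: 3·y_yeast + 3·y_flour = 30 and 1·y_yeast + 4·y_flour = 37.
This yields shadow prices y_yeast = 1, y_flour = 9.
baguettes enters the basis when its profit ≥ yᵀa₃ = 1·1 + 9·3 = 28.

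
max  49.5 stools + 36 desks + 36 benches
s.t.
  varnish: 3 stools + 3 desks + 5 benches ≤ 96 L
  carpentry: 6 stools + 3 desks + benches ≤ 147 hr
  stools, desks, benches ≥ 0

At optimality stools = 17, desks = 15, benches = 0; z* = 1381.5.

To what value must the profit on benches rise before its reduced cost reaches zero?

Check each constraint at x*: varnish 96/96 (tight); carpentry 147/147 (tight).
Dual feasibility on the basic columns requires 3·y_varnish + 6·y_carpentry = 49.5, 3·y_varnish + 3·y_carpentry = 36.
This yields shadow prices y_varnish = 7.5, y_carpentry = 4.5.
benches enters the basis when its profit ≥ yᵀa₃ = 7.5·5 + 4.5·1 = 42.

42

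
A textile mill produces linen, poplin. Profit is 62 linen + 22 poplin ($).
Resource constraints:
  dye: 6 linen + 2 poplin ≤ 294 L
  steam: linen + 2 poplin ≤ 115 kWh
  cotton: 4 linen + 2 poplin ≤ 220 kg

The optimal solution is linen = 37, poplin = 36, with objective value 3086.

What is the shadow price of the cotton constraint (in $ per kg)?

2

Check each constraint at x*: dye 294/294 (tight); steam 109/115 (slack 6); cotton 220/220 (tight).
Since steam is not tight, its dual is 0.
The binding rows give the dual system: 6·y_dye + 4·y_cotton = 62 and 2·y_dye + 2·y_cotton = 22.
Solving: y_dye = 9, y_cotton = 2.
Shadow price of cotton = 2.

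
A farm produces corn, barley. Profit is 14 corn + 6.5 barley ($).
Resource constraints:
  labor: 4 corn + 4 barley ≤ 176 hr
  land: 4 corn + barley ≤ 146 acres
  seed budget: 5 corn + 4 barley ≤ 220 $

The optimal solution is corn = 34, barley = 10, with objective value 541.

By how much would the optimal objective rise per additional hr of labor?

Check each constraint at x*: labor 176/176 (tight); land 146/146 (tight); seed budget 210/220 (slack 10).
Since seed budget is not tight, its dual is 0.
The binding rows give the dual system: 4·y_labor + 4·y_land = 14 and 4·y_labor + 1·y_land = 6.5.
This yields shadow prices y_labor = 1, y_land = 2.5.
Shadow price of labor = 1.

1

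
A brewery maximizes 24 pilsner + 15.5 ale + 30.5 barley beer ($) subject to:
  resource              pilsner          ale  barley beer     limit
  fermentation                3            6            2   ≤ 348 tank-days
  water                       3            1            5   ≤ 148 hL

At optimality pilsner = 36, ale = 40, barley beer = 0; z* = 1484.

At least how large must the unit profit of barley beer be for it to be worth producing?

At the optimum: fermentation uses 348 of 348 (binding); water uses 148 of 148 (binding).
Dual feasibility on the basic columns requires 3·y_fermentation + 3·y_water = 24, 6·y_fermentation + 1·y_water = 15.5.
This yields shadow prices y_fermentation = 1.5, y_water = 6.5.
barley beer enters the basis when its profit ≥ yᵀa₃ = 1.5·2 + 6.5·5 = 35.5.

35.5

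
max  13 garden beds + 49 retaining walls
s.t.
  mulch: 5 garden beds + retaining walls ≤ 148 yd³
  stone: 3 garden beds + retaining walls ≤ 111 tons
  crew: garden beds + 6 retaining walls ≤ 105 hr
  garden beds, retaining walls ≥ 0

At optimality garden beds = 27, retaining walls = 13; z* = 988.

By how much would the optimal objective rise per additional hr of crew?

8

Binding: mulch and crew. Non-binding: stone (17 unused).
Slack constraints have shadow price 0 (complementary slackness).
Dual feasibility on the basic columns requires 5·y_mulch + 1·y_crew = 13, 1·y_mulch + 6·y_crew = 49.
→ y_mulch = 1 and y_crew = 8.
Shadow price of crew = 8.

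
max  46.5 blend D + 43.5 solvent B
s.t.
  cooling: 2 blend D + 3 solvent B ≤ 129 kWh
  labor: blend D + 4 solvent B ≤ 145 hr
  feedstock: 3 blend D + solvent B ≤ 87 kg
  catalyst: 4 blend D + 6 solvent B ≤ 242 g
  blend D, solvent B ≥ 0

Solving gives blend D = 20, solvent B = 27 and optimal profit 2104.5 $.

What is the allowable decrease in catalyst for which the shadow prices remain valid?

126

Binding constraints: feedstock, catalyst. The basis is B = [[3,1],[4,6]] with det 14.
Per unit decrease in catalyst, x* moves by d = (0.0714, -0.2143).
The basis stays optimal until solvent B reaches 0; allowable decrease = 126 g.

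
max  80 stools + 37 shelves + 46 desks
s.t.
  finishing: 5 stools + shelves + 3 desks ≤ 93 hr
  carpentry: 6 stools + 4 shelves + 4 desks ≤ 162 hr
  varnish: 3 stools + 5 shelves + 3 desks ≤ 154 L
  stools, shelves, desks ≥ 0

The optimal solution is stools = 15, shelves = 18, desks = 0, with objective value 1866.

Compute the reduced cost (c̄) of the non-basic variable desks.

Check each constraint at x*: finishing 93/93 (tight); carpentry 162/162 (tight); varnish 135/154 (slack 19).
By complementary slackness, y = 0 for the non-binding constraint.
The binding rows give the dual system: 5·y_finishing + 6·y_carpentry = 80 and 1·y_finishing + 4·y_carpentry = 37.
→ y_finishing = 7 and y_carpentry = 7.5.
Reduced cost of desks: c₃ − yᵀa₃ = 46 − (7·3 + 7.5·4) = 46 − 51 = -5.

-5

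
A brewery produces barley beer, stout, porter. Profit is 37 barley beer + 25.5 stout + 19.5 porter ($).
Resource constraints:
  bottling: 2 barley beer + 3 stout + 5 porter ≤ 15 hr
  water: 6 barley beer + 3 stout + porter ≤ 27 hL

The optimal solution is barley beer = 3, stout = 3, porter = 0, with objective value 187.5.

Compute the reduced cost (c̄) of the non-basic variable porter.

Both bottling and water are binding at x*.
From A_Bᵀ y = c: 2·y_bottling + 6·y_water = 37; 3·y_bottling + 3·y_water = 25.5.
→ y_bottling = 3.5 and y_water = 5.
Reduced cost of porter: c₃ − yᵀa₃ = 19.5 − (3.5·5 + 5·1) = 19.5 − 22.5 = -3.

-3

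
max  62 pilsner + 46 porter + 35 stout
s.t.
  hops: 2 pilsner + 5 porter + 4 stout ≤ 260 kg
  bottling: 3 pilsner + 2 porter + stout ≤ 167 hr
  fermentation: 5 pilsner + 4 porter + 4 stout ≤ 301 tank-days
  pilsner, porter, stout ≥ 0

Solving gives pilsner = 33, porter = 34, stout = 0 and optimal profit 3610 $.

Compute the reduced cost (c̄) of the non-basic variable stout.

Check each constraint at x*: hops 236/260 (slack 24); bottling 167/167 (tight); fermentation 301/301 (tight).
By complementary slackness, y = 0 for the non-binding constraint.
Dual feasibility on the basic columns requires 3·y_bottling + 5·y_fermentation = 62, 2·y_bottling + 4·y_fermentation = 46.
Solving: y_bottling = 9, y_fermentation = 7.
Reduced cost of stout: c₃ − yᵀa₃ = 35 − (9·1 + 7·4) = 35 − 37 = -2.

-2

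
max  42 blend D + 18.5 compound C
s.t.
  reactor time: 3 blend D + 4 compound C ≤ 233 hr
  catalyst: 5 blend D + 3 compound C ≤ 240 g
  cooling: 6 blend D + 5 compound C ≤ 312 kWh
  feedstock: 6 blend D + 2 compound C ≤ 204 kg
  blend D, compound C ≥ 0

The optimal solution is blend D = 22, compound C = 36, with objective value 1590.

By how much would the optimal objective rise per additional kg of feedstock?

Check each constraint at x*: reactor time 210/233 (slack 23); catalyst 218/240 (slack 22); cooling 312/312 (tight); feedstock 204/204 (tight).
By complementary slackness, y = 0 for the non-binding constraints.
From A_Bᵀ y = c: 6·y_cooling + 6·y_feedstock = 42; 5·y_cooling + 2·y_feedstock = 18.5.
→ y_cooling = 1.5 and y_feedstock = 5.5.
Shadow price of feedstock = 5.5.

5.5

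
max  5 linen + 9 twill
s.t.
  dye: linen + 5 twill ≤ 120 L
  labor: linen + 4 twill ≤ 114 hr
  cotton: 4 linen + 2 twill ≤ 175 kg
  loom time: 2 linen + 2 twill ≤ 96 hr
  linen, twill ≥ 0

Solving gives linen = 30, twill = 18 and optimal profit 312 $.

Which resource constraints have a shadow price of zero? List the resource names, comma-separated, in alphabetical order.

cotton, labor

dye: 120/120 (binding)
labor: 102/114 (slack 12)
cotton: 156/175 (slack 19)
loom time: 96/96 (binding)
By complementary slackness, a constraint with positive slack has shadow price 0 → cotton, labor.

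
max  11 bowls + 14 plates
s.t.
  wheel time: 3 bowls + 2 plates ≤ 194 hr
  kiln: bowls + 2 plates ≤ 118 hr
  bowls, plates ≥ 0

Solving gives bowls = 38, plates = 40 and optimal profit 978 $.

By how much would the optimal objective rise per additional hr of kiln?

5

Both wheel time and kiln are binding at x*.
Dual feasibility on the basic columns requires 3·y_wheel time + 1·y_kiln = 11, 2·y_wheel time + 2·y_kiln = 14.
→ y_wheel time = 2 and y_kiln = 5.
Shadow price of kiln = 5.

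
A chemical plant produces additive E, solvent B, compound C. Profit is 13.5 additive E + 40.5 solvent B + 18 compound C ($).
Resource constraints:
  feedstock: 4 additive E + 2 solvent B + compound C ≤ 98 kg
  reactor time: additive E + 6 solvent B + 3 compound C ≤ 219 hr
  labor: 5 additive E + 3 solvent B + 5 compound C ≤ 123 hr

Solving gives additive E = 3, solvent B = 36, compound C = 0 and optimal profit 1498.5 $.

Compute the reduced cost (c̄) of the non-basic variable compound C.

At the optimum: feedstock uses 84 of 98 (slack = 14); reactor time uses 219 of 219 (binding); labor uses 123 of 123 (binding).
Slack constraints have shadow price 0 (complementary slackness).
Dual feasibility on the basic columns requires 1·y_reactor time + 5·y_labor = 13.5, 6·y_reactor time + 3·y_labor = 40.5.
Solving: y_reactor time = 6, y_labor = 1.5.
Reduced cost of compound C: c₃ − yᵀa₃ = 18 − (6·3 + 1.5·5) = 18 − 25.5 = -7.5.

-7.5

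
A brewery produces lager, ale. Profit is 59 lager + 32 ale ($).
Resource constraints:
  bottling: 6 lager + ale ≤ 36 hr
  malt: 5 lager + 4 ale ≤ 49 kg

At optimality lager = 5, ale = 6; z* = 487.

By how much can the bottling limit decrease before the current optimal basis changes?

Binding constraints: bottling, malt. The basis is B = [[6,1],[5,4]] with det 19.
Per unit decrease in bottling, x* moves by d = (-0.2105, 0.2632).
The basis stays optimal until lager reaches 0; allowable decrease = 23.75 hr.

23.75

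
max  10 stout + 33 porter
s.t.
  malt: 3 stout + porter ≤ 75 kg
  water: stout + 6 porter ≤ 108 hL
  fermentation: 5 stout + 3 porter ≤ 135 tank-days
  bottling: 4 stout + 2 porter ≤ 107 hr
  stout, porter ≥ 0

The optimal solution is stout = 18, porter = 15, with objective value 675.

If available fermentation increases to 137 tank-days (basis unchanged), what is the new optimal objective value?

Binding: water and fermentation. Non-binding: malt (6 unused), bottling (5 unused).
By complementary slackness, y = 0 for the non-binding constraints.
From A_Bᵀ y = c: 1·y_water + 5·y_fermentation = 10; 6·y_water + 3·y_fermentation = 33.
This yields shadow prices y_water = 5, y_fermentation = 1.
Δz = y_fermentation·Δb = 1 × (2) = 2, so new z* = 675 + 2 = 677.

677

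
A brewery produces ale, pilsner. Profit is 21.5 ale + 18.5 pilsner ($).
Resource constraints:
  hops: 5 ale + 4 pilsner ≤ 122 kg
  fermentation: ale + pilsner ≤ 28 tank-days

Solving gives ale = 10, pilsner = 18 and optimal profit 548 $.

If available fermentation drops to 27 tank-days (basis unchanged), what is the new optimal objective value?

At the optimum: hops uses 122 of 122 (binding); fermentation uses 28 of 28 (binding).
From A_Bᵀ y = c: 5·y_hops + 1·y_fermentation = 21.5; 4·y_hops + 1·y_fermentation = 18.5.
→ y_hops = 3 and y_fermentation = 6.5.
Δz = y_fermentation·Δb = 6.5 × (-1) = -6.5, so new z* = 548 − 6.5 = 541.5.

541.5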